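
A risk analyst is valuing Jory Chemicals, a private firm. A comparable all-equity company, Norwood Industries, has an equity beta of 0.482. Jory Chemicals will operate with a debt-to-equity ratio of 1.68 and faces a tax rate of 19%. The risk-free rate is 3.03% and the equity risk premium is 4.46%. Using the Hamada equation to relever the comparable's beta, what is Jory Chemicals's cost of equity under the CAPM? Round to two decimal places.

8.11%

β_L = β_U × [1 + (1 − t)(D/E)] = 0.482 × [1 + (1 − 0.19) × 1.68]
    = 0.482 × [1 + 0.81 × 1.68] = 0.482 × 2.3608 = 1.1379
E(R) = R_f + β_L × MRP = 3.03% + 1.1379 × 4.46% = 8.11%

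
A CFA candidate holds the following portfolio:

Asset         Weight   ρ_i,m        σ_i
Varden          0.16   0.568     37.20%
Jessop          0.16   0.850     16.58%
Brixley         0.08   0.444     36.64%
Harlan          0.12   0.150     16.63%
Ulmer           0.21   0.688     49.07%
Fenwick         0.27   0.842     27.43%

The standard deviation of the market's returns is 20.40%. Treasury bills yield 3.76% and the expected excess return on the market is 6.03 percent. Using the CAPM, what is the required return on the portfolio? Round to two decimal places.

β_Varden = 0.568 × 37.20% / 20.40% = 1.0358
β_Jessop = 0.850 × 16.58% / 20.40% = 0.6908
β_Brixley = 0.444 × 36.64% / 20.40% = 0.7975
β_Harlan = 0.150 × 16.63% / 20.40% = 0.1223
β_Ulmer = 0.688 × 49.07% / 20.40% = 1.6549
β_Fenwick = 0.842 × 27.43% / 20.40% = 1.1322
β_P = Σ w_i β_i = 0.16×1.0358 + 0.16×0.6908 + 0.08×0.7975 + 0.12×0.1223 + 0.21×1.6549 + 0.27×1.1322 = 1.0080
E(R_P) = R_f + β_P × MRP = 3.76% + 1.0080 × 6.03% = 9.84%

9.84%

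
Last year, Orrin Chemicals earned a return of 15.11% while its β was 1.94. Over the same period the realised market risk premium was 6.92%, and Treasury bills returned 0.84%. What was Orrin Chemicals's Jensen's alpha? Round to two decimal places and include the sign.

CAPM benchmark = R_f + β(R_m − R_f) = 0.84% + 1.94 × 6.92% = 14.2648%
α = actual − benchmark = 15.11% − 14.2648% = +0.85%

+0.85%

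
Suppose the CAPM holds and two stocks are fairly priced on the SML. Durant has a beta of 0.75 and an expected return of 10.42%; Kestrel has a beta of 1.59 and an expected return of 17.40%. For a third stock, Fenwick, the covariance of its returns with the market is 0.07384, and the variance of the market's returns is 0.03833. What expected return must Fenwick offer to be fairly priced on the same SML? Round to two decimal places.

MRP = (17.40% − 10.42%) / (1.59 − 0.75) = 8.3095%
R_f = 10.42% − 0.75 × 8.3095% = 4.1879%
β_Fenwick = Cov / Var(R_m) = 0.07384 / 0.03833 = 1.9264
E(R_Fenwick) = R_f + β × MRP = 4.1879% + 1.9264 × 8.3095% = 20.20%

20.20%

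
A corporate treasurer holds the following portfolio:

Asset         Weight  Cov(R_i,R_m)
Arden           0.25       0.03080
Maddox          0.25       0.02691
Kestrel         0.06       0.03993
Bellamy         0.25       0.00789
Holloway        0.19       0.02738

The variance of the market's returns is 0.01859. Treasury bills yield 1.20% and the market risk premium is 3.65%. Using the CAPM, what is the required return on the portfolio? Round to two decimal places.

β_Arden = 0.03080 / 0.01859 = 1.6568
β_Maddox = 0.02691 / 0.01859 = 1.4476
β_Kestrel = 0.03993 / 0.01859 = 2.1479
β_Bellamy = 0.00789 / 0.01859 = 0.4244
β_Holloway = 0.02738 / 0.01859 = 1.4728
β_P = Σ w_i β_i = 0.25×1.6568 + 0.25×1.4476 + 0.06×2.1479 + 0.25×0.4244 + 0.19×1.4728 = 1.2909
E(R_P) = R_f + β_P × MRP = 1.20% + 1.2909 × 3.65% = 5.91%

5.91%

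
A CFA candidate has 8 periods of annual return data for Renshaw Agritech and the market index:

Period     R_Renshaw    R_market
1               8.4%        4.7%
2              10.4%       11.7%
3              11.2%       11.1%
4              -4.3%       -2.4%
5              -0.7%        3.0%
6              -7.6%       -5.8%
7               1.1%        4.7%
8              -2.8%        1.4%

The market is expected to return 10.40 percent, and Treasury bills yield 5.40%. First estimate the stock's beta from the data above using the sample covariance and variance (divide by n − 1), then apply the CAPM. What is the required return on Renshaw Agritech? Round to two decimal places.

10.98%

Mean R_i = (8.4 + 10.4 + 11.2 − 4.3 − 0.7 − 7.6 + 1.1 − 2.8) / 8 = 1.9625%
Mean R_m = (4.7 + 11.7 + 11.1 − 2.4 + 3.0 − 5.8 + 4.7 + 1.4) / 8 = 3.5500%
Σ(R_i − R̄_i)(R_m − R̄_m) = 283.2950  ⇒  Cov = 283.2950 / 7 = 40.4707
Σ(R_m − R̄_m)² = 253.8200  ⇒  Var(R_m) = 253.8200 / 7 = 36.2600
β = Cov / Var(R_m) = 40.4707 / 36.2600 = 1.1161
MRP = 10.40% − 5.40% = 5.00%
E(R) = R_f + β × MRP = 5.40% + 1.1161 × 5.00% = 10.98%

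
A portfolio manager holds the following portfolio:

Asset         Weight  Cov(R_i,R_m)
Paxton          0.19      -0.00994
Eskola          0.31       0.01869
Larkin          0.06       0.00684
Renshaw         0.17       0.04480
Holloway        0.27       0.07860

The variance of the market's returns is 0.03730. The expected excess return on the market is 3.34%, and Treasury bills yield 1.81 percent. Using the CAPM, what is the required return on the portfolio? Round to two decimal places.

β_Paxton = -0.00994 / 0.03730 = -0.2665
β_Eskola = 0.01869 / 0.03730 = 0.5011
β_Larkin = 0.00684 / 0.03730 = 0.1834
β_Renshaw = 0.04480 / 0.03730 = 1.2011
β_Holloway = 0.07860 / 0.03730 = 2.1072
β_P = Σ w_i β_i = 0.19×-0.2665 + 0.31×0.5011 + 0.06×0.1834 + 0.17×1.2011 + 0.27×2.1072 = 0.8888
E(R_P) = R_f + β_P × MRP = 1.81% + 0.8888 × 3.34% = 4.78%

4.78%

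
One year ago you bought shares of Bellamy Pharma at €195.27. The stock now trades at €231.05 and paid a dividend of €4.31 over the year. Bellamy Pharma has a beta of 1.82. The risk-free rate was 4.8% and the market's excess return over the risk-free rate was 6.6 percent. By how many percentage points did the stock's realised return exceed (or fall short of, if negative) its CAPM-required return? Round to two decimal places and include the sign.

Realised HPR = (P1 + D1 − P0) / P0 = (231.05 + 4.31 − 195.27) / 195.27 = 40.09 / 195.27 = 20.5305%
CAPM required = R_f + β·MRP = 4.8% + 1.82 × 6.6% = 16.8120%
α = realised − required = 20.5305% − 16.8120% = +3.72%

+3.72%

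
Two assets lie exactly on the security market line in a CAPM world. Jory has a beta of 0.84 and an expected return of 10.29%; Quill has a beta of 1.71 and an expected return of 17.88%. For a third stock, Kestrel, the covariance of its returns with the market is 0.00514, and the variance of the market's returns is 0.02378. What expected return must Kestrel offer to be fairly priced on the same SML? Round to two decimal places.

4.85%

MRP = (17.88% − 10.29%) / (1.71 − 0.84) = 8.7241%
R_f = 10.29% − 0.84 × 8.7241% = 2.9618%
β_Kestrel = Cov / Var(R_m) = 0.00514 / 0.02378 = 0.2161
E(R_Kestrel) = R_f + β × MRP = 2.9618% + 0.2161 × 8.7241% = 4.85%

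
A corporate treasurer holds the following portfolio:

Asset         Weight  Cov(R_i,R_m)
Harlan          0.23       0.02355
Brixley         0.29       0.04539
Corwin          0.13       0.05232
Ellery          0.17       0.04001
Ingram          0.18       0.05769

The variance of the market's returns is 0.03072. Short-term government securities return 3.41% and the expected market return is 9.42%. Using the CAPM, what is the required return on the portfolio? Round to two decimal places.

β_Harlan = 0.02355 / 0.03072 = 0.7666
β_Brixley = 0.04539 / 0.03072 = 1.4775
β_Corwin = 0.05232 / 0.03072 = 1.7031
β_Ellery = 0.04001 / 0.03072 = 1.3024
β_Ingram = 0.05769 / 0.03072 = 1.8779
β_P = Σ w_i β_i = 0.23×0.7666 + 0.29×1.4775 + 0.13×1.7031 + 0.17×1.3024 + 0.18×1.8779 = 1.3856
MRP = 9.42% − 3.41% = 6.01%
E(R_P) = R_f + β_P × MRP = 3.41% + 1.3856 × 6.01% = 11.74%

11.74%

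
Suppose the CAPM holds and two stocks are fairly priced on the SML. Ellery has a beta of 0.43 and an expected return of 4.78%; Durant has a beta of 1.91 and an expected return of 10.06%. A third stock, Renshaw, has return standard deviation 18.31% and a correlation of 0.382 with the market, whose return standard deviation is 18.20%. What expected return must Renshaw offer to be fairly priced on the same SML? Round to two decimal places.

MRP = (10.06% − 4.78%) / (1.91 − 0.43) = 3.5676%
R_f = 4.78% − 0.43 × 3.5676% = 3.2459%
β_Renshaw = ρ·σ_i/σ_m = 0.382 × 18.31 / 18.20 = 0.3843
E(R_Renshaw) = R_f + β × MRP = 3.2459% + 0.3843 × 3.5676% = 4.62%

4.62%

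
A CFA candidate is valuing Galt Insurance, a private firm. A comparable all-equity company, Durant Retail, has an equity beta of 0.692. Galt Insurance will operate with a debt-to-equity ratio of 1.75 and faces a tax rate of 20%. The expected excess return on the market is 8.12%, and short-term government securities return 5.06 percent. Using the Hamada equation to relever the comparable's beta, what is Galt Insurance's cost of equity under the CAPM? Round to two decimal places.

β_L = β_U × [1 + (1 − t)(D/E)] = 0.692 × [1 + (1 − 0.20) × 1.75]
    = 0.692 × [1 + 0.80 × 1.75] = 0.692 × 2.4000 = 1.6608
E(R) = R_f + β_L × MRP = 5.06% + 1.6608 × 8.12% = 18.55%

18.55%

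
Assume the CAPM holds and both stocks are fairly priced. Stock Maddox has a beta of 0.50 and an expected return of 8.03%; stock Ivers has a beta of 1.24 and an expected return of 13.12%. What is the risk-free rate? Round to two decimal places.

4.59%

Both satisfy E(R) = R_f + β·MRP, so the slope of the SML is
MRP = (13.12% − 8.03%) / (1.24 − 0.50) = 5.09% / 0.74 = 6.8784%
R_f = E(R_Maddox) − β_Maddox·MRP = 8.03% − 0.50 × 6.8784% = 4.5908%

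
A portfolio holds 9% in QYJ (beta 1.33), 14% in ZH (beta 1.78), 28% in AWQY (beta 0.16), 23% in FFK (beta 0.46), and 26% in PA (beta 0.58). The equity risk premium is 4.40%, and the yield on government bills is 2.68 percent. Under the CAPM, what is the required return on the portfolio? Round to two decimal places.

5.63%

β_P = Σ w_i β_i = 0.09×1.33 + 0.14×1.78 + 0.28×0.16 + 0.23×0.46 + 0.26×0.58 = 0.6703
E(R_P) = R_f + β_P × MRP = 2.68% + 0.6703 × 4.40% = 5.63%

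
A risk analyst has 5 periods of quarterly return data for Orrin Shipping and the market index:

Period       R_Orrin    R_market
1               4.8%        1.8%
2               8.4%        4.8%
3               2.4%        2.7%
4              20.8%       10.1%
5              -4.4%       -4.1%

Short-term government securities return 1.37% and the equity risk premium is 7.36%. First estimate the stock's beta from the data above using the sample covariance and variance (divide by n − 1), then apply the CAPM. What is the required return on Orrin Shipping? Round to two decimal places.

Mean R_i = (4.8 + 8.4 + 2.4 + 20.8 − 4.4) / 5 = 6.4000%
Mean R_m = (1.8 + 4.8 + 2.7 + 10.1 − 4.1) / 5 = 3.0600%
Σ(R_i − R̄_i)(R_m − R̄_m) = 185.6400  ⇒  Cov = 185.6400 / 4 = 46.4100
Σ(R_m − R̄_m)² = 105.5720  ⇒  Var(R_m) = 105.5720 / 4 = 26.3930
β = Cov / Var(R_m) = 46.4100 / 26.3930 = 1.7584
E(R) = R_f + β × MRP = 1.37% + 1.7584 × 7.36% = 14.31%

14.31%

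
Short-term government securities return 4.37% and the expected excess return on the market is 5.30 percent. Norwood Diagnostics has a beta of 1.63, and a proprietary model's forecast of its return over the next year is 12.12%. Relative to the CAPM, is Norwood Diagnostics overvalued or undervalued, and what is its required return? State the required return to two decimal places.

Required return = R_f + β·MRP = 4.37% + 1.63 × 5.30% = 13.01%
Forecast 12.12% < required 13.01% → the stock plots below the SML → overvalued.

Overvalued; required return 13.01%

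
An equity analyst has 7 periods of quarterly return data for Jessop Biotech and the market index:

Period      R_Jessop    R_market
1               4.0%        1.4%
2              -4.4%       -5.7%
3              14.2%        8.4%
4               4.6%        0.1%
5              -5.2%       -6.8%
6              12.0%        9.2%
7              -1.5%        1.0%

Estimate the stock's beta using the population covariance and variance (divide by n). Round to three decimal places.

Mean R_i = (4.0 − 4.4 + 14.2 + 4.6 − 5.2 + 12.0 − 1.5) / 7 = 3.3857%
Mean R_m = (1.4 − 5.7 + 8.4 + 0.1 − 6.8 + 9.2 + 1.0) / 7 = 1.0857%
Σ(R_i − R̄_i)(R_m − R̄_m) = 268.9486  ⇒  Cov = 268.9486 / 7 = 38.4212
Σ(R_m − R̄_m)² = 228.6486  ⇒  Var(R_m) = 228.6486 / 7 = 32.6641
β = Cov / Var(R_m) = 38.4212 / 32.6641 = 1.1763

1.176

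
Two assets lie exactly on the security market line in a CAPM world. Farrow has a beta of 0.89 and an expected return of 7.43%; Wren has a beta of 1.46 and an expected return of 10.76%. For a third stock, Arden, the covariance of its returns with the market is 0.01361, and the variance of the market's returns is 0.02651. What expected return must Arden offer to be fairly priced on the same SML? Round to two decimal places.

MRP = (10.76% − 7.43%) / (1.46 − 0.89) = 5.8421%
R_f = 7.43% − 0.89 × 5.8421% = 2.2305%
β_Arden = Cov / Var(R_m) = 0.01361 / 0.02651 = 0.5134
E(R_Arden) = R_f + β × MRP = 2.2305% + 0.5134 × 5.8421% = 5.23%

5.23%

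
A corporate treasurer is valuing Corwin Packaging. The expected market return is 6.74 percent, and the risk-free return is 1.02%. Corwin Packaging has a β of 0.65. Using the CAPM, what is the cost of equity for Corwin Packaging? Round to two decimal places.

Market risk premium = E(R_m) − R_f = 6.74% − 1.02% = 5.72%
E(R) = R_f + β × MRP = 1.02% + 0.65 × 5.72% = 4.74%

4.74%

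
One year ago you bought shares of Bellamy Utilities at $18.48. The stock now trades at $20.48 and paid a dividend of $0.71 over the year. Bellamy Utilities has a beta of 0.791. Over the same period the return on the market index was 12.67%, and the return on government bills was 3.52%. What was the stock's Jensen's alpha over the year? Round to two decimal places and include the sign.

+3.91%

Realised HPR = (P1 + D1 − P0) / P0 = (20.48 + 0.71 − 18.48) / 18.48 = 2.71 / 18.48 = 14.6645%
MRP = 12.67% − 3.52% = 9.15%
CAPM required = R_f + β·MRP = 3.52% + 0.791 × 9.15% = 10.75765%
α = realised − required = 14.6645% − 10.75765% = +3.91%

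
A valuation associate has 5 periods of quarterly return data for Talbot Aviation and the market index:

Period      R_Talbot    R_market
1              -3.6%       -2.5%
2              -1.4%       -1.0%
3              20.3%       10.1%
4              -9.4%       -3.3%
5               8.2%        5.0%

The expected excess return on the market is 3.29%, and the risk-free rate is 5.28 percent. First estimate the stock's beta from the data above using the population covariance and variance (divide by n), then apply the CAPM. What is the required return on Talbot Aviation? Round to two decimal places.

Mean R_i = (-3.6 − 1.4 + 20.3 − 9.4 + 8.2) / 5 = 2.8200%
Mean R_m = (-2.5 − 1.0 + 10.1 − 3.3 + 5.0) / 5 = 1.6600%
Σ(R_i − R̄_i)(R_m − R̄_m) = 264.0440  ⇒  Cov = 264.0440 / 5 = 52.8088
Σ(R_m − R̄_m)² = 131.3720  ⇒  Var(R_m) = 131.3720 / 5 = 26.2744
β = Cov / Var(R_m) = 52.8088 / 26.2744 = 2.0099
E(R) = R_f + β × MRP = 5.28% + 2.0099 × 3.29% = 11.89%

11.89%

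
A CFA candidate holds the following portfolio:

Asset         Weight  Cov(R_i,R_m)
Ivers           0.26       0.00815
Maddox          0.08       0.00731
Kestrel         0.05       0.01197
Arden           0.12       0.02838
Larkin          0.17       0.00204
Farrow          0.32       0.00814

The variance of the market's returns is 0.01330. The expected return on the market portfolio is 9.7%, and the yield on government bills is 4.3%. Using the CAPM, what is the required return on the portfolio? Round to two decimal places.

β_Ivers = 0.00815 / 0.01330 = 0.6128
β_Maddox = 0.00731 / 0.01330 = 0.5496
β_Kestrel = 0.01197 / 0.01330 = 0.9000
β_Arden = 0.02838 / 0.01330 = 2.1338
β_Larkin = 0.00204 / 0.01330 = 0.1534
β_Farrow = 0.00814 / 0.01330 = 0.6120
β_P = Σ w_i β_i = 0.26×0.6128 + 0.08×0.5496 + 0.05×0.9000 + 0.12×2.1338 + 0.17×0.1534 + 0.32×0.6120 = 0.7263
MRP = 9.7% − 4.3% = 5.40%
E(R_P) = R_f + β_P × MRP = 4.3% + 0.7263 × 5.4% = 8.22%

8.22%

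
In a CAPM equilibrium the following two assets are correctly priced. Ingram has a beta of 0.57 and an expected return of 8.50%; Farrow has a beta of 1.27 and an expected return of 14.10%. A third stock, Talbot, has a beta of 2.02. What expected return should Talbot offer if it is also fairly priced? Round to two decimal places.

MRP (SML slope) = (14.10% − 8.50%) / (1.27 − 0.57) = 5.60% / 0.70 = 8.0000%
R_f (intercept) = 8.50% − 0.57 × 8.0000% = 3.9400%
E(R_Talbot) = R_f + β × MRP = 3.9400% + 2.02 × 8.0000% = 20.10%

20.10%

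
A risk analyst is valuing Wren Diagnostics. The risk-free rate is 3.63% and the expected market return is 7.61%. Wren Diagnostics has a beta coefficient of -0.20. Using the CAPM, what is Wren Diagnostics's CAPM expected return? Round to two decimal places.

Market risk premium = E(R_m) − R_f = 7.61% − 3.63% = 3.98%
E(R) = R_f + β × MRP = 3.63% + -0.20 × 3.98% = 2.83%

2.83%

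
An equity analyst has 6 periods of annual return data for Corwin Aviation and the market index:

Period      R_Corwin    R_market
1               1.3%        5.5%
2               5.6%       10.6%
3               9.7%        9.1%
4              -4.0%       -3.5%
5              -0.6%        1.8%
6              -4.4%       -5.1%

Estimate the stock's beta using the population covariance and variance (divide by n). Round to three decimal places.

Mean R_i = (1.3 + 5.6 + 9.7 − 4.0 − 0.6 − 4.4) / 6 = 1.2667%
Mean R_m = (5.5 + 10.6 + 9.1 − 3.5 + 1.8 − 5.1) / 6 = 3.0667%
Σ(R_i − R̄_i)(R_m − R̄_m) = 166.8333  ⇒  Cov = 166.8333 / 6 = 27.8056
Σ(R_m − R̄_m)² = 210.4933  ⇒  Var(R_m) = 210.4933 / 6 = 35.0822
β = Cov / Var(R_m) = 27.8056 / 35.0822 = 0.7926

0.793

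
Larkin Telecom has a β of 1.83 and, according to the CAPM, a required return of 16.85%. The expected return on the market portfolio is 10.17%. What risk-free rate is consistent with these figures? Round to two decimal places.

E(R) = R_f + β(E(R_m) − R_f) = R_f(1 − β) + β·E(R_m)
16.85% = R_f × (1 − 1.83) + 1.83 × 10.17%
16.85% = R_f × -0.83 + 18.6111%
R_f = (16.85% − 18.6111%) / -0.83 = 2.12%

2.12%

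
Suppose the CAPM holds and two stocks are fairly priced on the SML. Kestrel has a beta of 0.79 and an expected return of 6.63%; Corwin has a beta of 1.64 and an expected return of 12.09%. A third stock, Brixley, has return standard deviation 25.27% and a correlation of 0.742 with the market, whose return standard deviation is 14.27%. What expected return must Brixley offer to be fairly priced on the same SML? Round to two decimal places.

10.00%

MRP = (12.09% − 6.63%) / (1.64 − 0.79) = 6.4235%
R_f = 6.63% − 0.79 × 6.4235% = 1.5554%
β_Brixley = ρ·σ_i/σ_m = 0.742 × 25.27 / 14.27 = 1.3140
E(R_Brixley) = R_f + β × MRP = 1.5554% + 1.3140 × 6.4235% = 10.00%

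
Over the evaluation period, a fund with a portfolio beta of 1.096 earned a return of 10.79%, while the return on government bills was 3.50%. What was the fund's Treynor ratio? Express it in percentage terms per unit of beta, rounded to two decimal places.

Treynor = (R_P − R_f) / β_P = (10.79% − 3.50%) / 1.0960 = 7.29% / 1.0960 = 6.65%

6.65%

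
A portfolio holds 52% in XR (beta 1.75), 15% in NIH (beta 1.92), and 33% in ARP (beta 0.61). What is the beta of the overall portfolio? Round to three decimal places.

β_P = Σ w_i β_i = 0.52×1.75 + 0.15×1.92 + 0.33×0.61 = 1.3993

1.399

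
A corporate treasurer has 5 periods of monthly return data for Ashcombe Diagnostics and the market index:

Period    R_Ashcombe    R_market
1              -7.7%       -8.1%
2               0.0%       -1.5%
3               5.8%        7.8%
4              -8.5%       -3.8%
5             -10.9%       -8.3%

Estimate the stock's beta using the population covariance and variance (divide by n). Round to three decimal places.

0.987

Mean R_i = (-7.7 + 0.0 + 5.8 − 8.5 − 10.9) / 5 = -4.2600%
Mean R_m = (-8.1 − 1.5 + 7.8 − 3.8 − 8.3) / 5 = -2.7800%
Σ(R_i − R̄_i)(R_m − R̄_m) = 171.1660  ⇒  Cov = 171.1660 / 5 = 34.2332
Σ(R_m − R̄_m)² = 173.3880  ⇒  Var(R_m) = 173.3880 / 5 = 34.6776
β = Cov / Var(R_m) = 34.2332 / 34.6776 = 0.9872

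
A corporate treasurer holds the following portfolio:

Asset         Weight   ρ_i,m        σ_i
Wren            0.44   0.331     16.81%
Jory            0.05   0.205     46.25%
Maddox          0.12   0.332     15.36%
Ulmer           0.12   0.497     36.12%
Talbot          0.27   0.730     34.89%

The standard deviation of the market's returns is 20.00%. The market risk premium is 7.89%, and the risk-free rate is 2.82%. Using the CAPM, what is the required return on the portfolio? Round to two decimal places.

β_Wren = 0.331 × 16.81% / 20.00% = 0.2782
β_Jory = 0.205 × 46.25% / 20.00% = 0.4741
β_Maddox = 0.332 × 15.36% / 20.00% = 0.2550
β_Ulmer = 0.497 × 36.12% / 20.00% = 0.8976
β_Talbot = 0.730 × 34.89% / 20.00% = 1.2735
β_P = Σ w_i β_i = 0.44×0.2782 + 0.05×0.4741 + 0.12×0.2550 + 0.12×0.8976 + 0.27×1.2735 = 0.6283
E(R_P) = R_f + β_P × MRP = 2.82% + 0.6283 × 7.89% = 7.78%

7.78%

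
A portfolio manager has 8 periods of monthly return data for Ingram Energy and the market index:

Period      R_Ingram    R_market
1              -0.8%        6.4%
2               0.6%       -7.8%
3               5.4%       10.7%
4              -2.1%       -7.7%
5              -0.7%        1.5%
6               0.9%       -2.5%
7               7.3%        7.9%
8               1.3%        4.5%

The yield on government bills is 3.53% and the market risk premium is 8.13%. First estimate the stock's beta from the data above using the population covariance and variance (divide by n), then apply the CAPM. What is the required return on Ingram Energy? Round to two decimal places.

Mean R_i = (-0.8 + 0.6 + 5.4 − 2.1 − 0.7 + 0.9 + 7.3 + 1.3) / 8 = 1.4875%
Mean R_m = (6.4 − 7.8 + 10.7 − 7.7 + 1.5 − 2.5 + 7.9 + 4.5) / 8 = 1.6250%
Σ(R_i − R̄_i)(R_m − R̄_m) = 105.0325  ⇒  Cov = 105.0325 / 8 = 13.1291
Σ(R_m − R̄_m)² = 345.6150  ⇒  Var(R_m) = 345.6150 / 8 = 43.2019
β = Cov / Var(R_m) = 13.1291 / 43.2019 = 0.3039
E(R) = R_f + β × MRP = 3.53% + 0.3039 × 8.13% = 6.00%

6.00%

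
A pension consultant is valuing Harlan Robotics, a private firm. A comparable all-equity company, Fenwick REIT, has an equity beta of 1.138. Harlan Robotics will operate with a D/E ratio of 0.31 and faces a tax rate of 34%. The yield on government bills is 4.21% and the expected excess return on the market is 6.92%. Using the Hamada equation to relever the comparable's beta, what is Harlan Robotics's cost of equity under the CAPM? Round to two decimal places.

13.70%

β_L = β_U × [1 + (1 − t)(D/E)] = 1.138 × [1 + (1 − 0.34) × 0.31]
    = 1.138 × [1 + 0.66 × 0.31] = 1.138 × 1.2046 = 1.3708
E(R) = R_f + β_L × MRP = 4.21% + 1.3708 × 6.92% = 13.70%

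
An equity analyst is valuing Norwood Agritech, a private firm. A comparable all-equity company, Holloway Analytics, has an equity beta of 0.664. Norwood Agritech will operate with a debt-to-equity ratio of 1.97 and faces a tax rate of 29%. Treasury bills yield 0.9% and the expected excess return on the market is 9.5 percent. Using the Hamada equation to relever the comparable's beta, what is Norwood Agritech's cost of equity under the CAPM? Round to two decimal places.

16.03%

β_L = β_U × [1 + (1 − t)(D/E)] = 0.664 × [1 + (1 − 0.29) × 1.97]
    = 0.664 × [1 + 0.71 × 1.97] = 0.664 × 2.3987 = 1.5927
E(R) = R_f + β_L × MRP = 0.9% + 1.5927 × 9.5% = 16.03%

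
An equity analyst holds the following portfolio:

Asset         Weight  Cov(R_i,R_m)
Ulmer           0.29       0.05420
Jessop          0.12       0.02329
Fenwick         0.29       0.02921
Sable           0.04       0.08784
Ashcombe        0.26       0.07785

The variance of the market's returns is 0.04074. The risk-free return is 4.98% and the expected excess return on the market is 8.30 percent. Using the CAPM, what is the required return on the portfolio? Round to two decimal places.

β_Ulmer = 0.05420 / 0.04074 = 1.3304
β_Jessop = 0.02329 / 0.04074 = 0.5717
β_Fenwick = 0.02921 / 0.04074 = 0.7170
β_Sable = 0.08784 / 0.04074 = 2.1561
β_Ashcombe = 0.07785 / 0.04074 = 1.9109
β_P = Σ w_i β_i = 0.29×1.3304 + 0.12×0.5717 + 0.29×0.7170 + 0.04×2.1561 + 0.26×1.9109 = 1.2454
E(R_P) = R_f + β_P × MRP = 4.98% + 1.2454 × 8.30% = 15.32%

15.32%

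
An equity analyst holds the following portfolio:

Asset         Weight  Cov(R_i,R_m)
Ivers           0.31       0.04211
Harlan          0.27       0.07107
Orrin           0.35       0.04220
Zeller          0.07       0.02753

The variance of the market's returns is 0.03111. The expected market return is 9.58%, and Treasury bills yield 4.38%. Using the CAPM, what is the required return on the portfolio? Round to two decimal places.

12.56%

β_Ivers = 0.04211 / 0.03111 = 1.3536
β_Harlan = 0.07107 / 0.03111 = 2.2845
β_Orrin = 0.04220 / 0.03111 = 1.3565
β_Zeller = 0.02753 / 0.03111 = 0.8849
β_P = Σ w_i β_i = 0.31×1.3536 + 0.27×2.2845 + 0.35×1.3565 + 0.07×0.8849 = 1.5731
MRP = 9.58% − 4.38% = 5.20%
E(R_P) = R_f + β_P × MRP = 4.38% + 1.5731 × 5.20% = 12.56%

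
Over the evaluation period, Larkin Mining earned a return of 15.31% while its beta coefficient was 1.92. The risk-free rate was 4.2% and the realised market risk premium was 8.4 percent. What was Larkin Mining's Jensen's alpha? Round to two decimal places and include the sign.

-5.02%

CAPM benchmark = R_f + β(R_m − R_f) = 4.2% + 1.92 × 8.4% = 20.3280%
α = actual − benchmark = 15.31% − 20.3280% = -5.02%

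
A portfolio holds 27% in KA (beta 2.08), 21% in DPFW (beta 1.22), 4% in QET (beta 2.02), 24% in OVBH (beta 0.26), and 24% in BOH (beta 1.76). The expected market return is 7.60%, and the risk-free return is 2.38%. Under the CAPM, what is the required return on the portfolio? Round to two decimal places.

9.60%

β_P = Σ w_i β_i = 0.27×2.08 + 0.21×1.22 + 0.04×2.02 + 0.24×0.26 + 0.24×1.76 = 1.3834
MRP = 7.60% − 2.38% = 5.22%
E(R_P) = R_f + β_P × MRP = 2.38% + 1.3834 × 5.22% = 9.60%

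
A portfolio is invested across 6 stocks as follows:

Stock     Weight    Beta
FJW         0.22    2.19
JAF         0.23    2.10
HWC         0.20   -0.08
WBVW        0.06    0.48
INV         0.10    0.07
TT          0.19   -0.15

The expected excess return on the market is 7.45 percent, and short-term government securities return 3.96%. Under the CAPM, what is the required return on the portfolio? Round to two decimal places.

β_P = Σ w_i β_i = 0.22×2.19 + 0.23×2.10 + 0.20×-0.08 + 0.06×0.48 + 0.10×0.07 + 0.19×-0.15 = 0.9561
E(R_P) = R_f + β_P × MRP = 3.96% + 0.9561 × 7.45% = 11.08%

11.08%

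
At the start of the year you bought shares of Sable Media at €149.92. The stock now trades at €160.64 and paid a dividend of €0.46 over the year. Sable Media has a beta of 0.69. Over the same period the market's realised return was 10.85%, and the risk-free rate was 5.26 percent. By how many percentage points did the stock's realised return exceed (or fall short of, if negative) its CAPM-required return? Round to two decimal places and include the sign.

Realised HPR = (P1 + D1 − P0) / P0 = (160.64 + 0.46 − 149.92) / 149.92 = 11.18 / 149.92 = 7.4573%
MRP = 10.85% − 5.26% = 5.59%
CAPM required = R_f + β·MRP = 5.26% + 0.69 × 5.59% = 9.1171%
α = realised − required = 7.4573% − 9.1171% = -1.66%

-1.66%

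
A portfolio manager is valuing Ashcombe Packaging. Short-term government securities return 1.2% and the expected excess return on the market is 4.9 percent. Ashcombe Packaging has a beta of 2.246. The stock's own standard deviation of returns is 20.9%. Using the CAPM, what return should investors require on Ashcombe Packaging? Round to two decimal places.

12.21%

E(R) = R_f + β × MRP = 1.2% + 2.246 × 4.9% = 12.21%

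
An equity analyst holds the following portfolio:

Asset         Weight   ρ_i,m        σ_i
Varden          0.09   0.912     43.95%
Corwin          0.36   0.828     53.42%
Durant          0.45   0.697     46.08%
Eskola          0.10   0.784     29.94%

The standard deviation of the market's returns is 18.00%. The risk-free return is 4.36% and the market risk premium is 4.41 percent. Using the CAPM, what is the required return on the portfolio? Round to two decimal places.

13.26%

β_Varden = 0.912 × 43.95% / 18.00% = 2.2268
β_Corwin = 0.828 × 53.42% / 18.00% = 2.4573
β_Durant = 0.697 × 46.08% / 18.00% = 1.7843
β_Eskola = 0.784 × 29.94% / 18.00% = 1.3041
β_P = Σ w_i β_i = 0.09×2.2268 + 0.36×2.4573 + 0.45×1.7843 + 0.10×1.3041 = 2.0184
E(R_P) = R_f + β_P × MRP = 4.36% + 2.0184 × 4.41% = 13.26%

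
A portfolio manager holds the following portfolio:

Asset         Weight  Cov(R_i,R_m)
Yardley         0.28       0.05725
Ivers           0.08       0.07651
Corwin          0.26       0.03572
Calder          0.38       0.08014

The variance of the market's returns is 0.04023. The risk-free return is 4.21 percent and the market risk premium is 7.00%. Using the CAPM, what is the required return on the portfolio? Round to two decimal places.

β_Yardley = 0.05725 / 0.04023 = 1.4231
β_Ivers = 0.07651 / 0.04023 = 1.9018
β_Corwin = 0.03572 / 0.04023 = 0.8879
β_Calder = 0.08014 / 0.04023 = 1.9920
β_P = Σ w_i β_i = 0.28×1.4231 + 0.08×1.9018 + 0.26×0.8879 + 0.38×1.9920 = 1.5384
E(R_P) = R_f + β_P × MRP = 4.21% + 1.5384 × 7.00% = 14.98%

14.98%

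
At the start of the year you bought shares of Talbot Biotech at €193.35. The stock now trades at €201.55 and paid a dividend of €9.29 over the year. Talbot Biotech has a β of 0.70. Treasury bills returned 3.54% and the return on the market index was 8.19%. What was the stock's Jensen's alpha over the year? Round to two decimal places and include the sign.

Realised HPR = (P1 + D1 − P0) / P0 = (201.55 + 9.29 − 193.35) / 193.35 = 17.49 / 193.35 = 9.0458%
MRP = 8.19% − 3.54% = 4.65%
CAPM required = R_f + β·MRP = 3.54% + 0.70 × 4.65% = 6.7950%
α = realised − required = 9.0458% − 6.7950% = +2.25%

+2.25%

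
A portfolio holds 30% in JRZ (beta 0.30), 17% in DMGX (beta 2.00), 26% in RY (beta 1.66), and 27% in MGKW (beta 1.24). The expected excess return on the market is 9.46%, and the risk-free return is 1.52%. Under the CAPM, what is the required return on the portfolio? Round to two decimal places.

12.84%

β_P = Σ w_i β_i = 0.30×0.30 + 0.17×2.00 + 0.26×1.66 + 0.27×1.24 = 1.1964
E(R_P) = R_f + β_P × MRP = 1.52% + 1.1964 × 9.46% = 12.84%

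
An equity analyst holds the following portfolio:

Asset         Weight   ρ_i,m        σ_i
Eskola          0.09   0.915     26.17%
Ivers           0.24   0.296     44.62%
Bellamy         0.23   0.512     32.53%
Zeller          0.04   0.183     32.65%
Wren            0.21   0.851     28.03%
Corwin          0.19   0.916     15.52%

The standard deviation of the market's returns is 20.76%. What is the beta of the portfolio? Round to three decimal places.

β_Eskola = 0.915 × 26.17% / 20.76% = 1.1534
β_Ivers = 0.296 × 44.62% / 20.76% = 0.6362
β_Bellamy = 0.512 × 32.53% / 20.76% = 0.8023
β_Zeller = 0.183 × 32.65% / 20.76% = 0.2878
β_Wren = 0.851 × 28.03% / 20.76% = 1.1490
β_Corwin = 0.916 × 15.52% / 20.76% = 0.6848
β_P = Σ w_i β_i = 0.09×1.1534 + 0.24×0.6362 + 0.23×0.8023 + 0.04×0.2878 + 0.21×1.1490 + 0.19×0.6848 = 0.8239

0.824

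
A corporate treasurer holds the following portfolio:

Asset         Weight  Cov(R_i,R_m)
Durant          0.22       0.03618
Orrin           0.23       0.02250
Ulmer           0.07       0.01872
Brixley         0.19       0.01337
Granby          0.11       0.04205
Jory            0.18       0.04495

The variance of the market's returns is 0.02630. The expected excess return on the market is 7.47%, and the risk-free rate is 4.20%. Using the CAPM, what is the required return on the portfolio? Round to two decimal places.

12.64%

β_Durant = 0.03618 / 0.02630 = 1.3757
β_Orrin = 0.02250 / 0.02630 = 0.8555
β_Ulmer = 0.01872 / 0.02630 = 0.7118
β_Brixley = 0.01337 / 0.02630 = 0.5084
β_Granby = 0.04205 / 0.02630 = 1.5989
β_Jory = 0.04495 / 0.02630 = 1.7091
β_P = Σ w_i β_i = 0.22×1.3757 + 0.23×0.8555 + 0.07×0.7118 + 0.19×0.5084 + 0.11×1.5989 + 0.18×1.7091 = 1.1294
E(R_P) = R_f + β_P × MRP = 4.20% + 1.1294 × 7.47% = 12.64%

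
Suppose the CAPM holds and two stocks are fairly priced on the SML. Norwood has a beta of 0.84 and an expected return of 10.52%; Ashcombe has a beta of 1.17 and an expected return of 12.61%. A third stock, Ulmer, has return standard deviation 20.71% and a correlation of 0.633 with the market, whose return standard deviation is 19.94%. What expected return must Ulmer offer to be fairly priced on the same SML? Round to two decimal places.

9.36%

MRP = (12.61% − 10.52%) / (1.17 − 0.84) = 6.3333%
R_f = 10.52% − 0.84 × 6.3333% = 5.2000%
β_Ulmer = ρ·σ_i/σ_m = 0.633 × 20.71 / 19.94 = 0.6574
E(R_Ulmer) = R_f + β × MRP = 5.2000% + 0.6574 × 6.3333% = 9.36%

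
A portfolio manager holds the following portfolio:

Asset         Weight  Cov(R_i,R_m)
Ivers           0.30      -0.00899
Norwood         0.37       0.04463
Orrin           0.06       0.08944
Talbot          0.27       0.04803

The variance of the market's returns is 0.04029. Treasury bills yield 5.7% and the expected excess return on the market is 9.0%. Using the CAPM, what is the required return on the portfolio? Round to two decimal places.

β_Ivers = -0.00899 / 0.04029 = -0.2231
β_Norwood = 0.04463 / 0.04029 = 1.1077
β_Orrin = 0.08944 / 0.04029 = 2.2199
β_Talbot = 0.04803 / 0.04029 = 1.1921
β_P = Σ w_i β_i = 0.30×-0.2231 + 0.37×1.1077 + 0.06×2.2199 + 0.27×1.1921 = 0.7980
E(R_P) = R_f + β_P × MRP = 5.7% + 0.7980 × 9.0% = 12.88%

12.88%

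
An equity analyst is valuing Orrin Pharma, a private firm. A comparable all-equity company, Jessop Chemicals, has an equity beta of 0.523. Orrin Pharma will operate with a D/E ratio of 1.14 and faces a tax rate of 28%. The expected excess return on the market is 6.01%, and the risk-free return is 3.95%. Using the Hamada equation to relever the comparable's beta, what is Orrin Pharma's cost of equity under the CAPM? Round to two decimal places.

β_L = β_U × [1 + (1 − t)(D/E)] = 0.523 × [1 + (1 − 0.28) × 1.14]
    = 0.523 × [1 + 0.72 × 1.14] = 0.523 × 1.8208 = 0.9523
E(R) = R_f + β_L × MRP = 3.95% + 0.9523 × 6.01% = 9.67%

9.67%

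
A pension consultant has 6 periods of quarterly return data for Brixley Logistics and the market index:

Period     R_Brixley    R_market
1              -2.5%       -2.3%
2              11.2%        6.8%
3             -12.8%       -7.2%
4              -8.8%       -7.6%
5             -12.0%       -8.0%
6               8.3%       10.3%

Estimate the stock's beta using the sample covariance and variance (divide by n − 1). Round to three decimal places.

Mean R_i = (-2.5 + 11.2 − 12.8 − 8.8 − 12.0 + 8.3) / 6 = -2.7667%
Mean R_m = (-2.3 + 6.8 − 7.2 − 7.6 − 8.0 + 10.3) / 6 = -1.3333%
Σ(R_i − R̄_i)(R_m − R̄_m) = 400.3067  ⇒  Cov = 400.3067 / 5 = 80.0613
Σ(R_m − R̄_m)² = 320.5533  ⇒  Var(R_m) = 320.5533 / 5 = 64.1107
β = Cov / Var(R_m) = 80.0613 / 64.1107 = 1.2488

1.249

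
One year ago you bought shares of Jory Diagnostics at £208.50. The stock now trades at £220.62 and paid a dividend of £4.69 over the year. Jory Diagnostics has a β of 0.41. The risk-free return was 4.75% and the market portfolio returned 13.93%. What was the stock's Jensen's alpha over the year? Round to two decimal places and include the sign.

-0.45%

Realised HPR = (P1 + D1 − P0) / P0 = (220.62 + 4.69 − 208.50) / 208.50 = 16.81 / 208.50 = 8.0624%
MRP = 13.93% − 4.75% = 9.18%
CAPM required = R_f + β·MRP = 4.75% + 0.41 × 9.18% = 8.5138%
α = realised − required = 8.0624% − 8.5138% = -0.45%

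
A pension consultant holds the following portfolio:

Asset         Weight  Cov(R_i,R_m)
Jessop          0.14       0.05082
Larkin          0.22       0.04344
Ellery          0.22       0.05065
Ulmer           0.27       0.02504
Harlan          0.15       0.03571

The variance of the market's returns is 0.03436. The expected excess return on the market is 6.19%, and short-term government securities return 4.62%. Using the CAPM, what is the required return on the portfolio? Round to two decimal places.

11.81%

β_Jessop = 0.05082 / 0.03436 = 1.4790
β_Larkin = 0.04344 / 0.03436 = 1.2643
β_Ellery = 0.05065 / 0.03436 = 1.4741
β_Ulmer = 0.02504 / 0.03436 = 0.7288
β_Harlan = 0.03571 / 0.03436 = 1.0393
β_P = Σ w_i β_i = 0.14×1.4790 + 0.22×1.2643 + 0.22×1.4741 + 0.27×0.7288 + 0.15×1.0393 = 1.1622
E(R_P) = R_f + β_P × MRP = 4.62% + 1.1622 × 6.19% = 11.81%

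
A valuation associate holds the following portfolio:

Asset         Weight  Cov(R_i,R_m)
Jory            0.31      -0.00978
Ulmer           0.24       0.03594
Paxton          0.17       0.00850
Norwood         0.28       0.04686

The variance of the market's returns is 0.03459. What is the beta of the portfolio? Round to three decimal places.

β_Jory = -0.00978 / 0.03459 = -0.2827
β_Ulmer = 0.03594 / 0.03459 = 1.0390
β_Paxton = 0.00850 / 0.03459 = 0.2457
β_Norwood = 0.04686 / 0.03459 = 1.3547
β_P = Σ w_i β_i = 0.31×-0.2827 + 0.24×1.0390 + 0.17×0.2457 + 0.28×1.3547 = 0.5828

0.583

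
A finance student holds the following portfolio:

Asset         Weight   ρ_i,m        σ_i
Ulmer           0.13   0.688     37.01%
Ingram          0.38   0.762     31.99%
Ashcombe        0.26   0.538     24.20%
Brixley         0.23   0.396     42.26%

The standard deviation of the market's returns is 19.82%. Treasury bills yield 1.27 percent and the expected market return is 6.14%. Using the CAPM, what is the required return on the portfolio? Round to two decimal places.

β_Ulmer = 0.688 × 37.01% / 19.82% = 1.2847
β_Ingram = 0.762 × 31.99% / 19.82% = 1.2299
β_Ashcombe = 0.538 × 24.20% / 19.82% = 0.6569
β_Brixley = 0.396 × 42.26% / 19.82% = 0.8443
β_P = Σ w_i β_i = 0.13×1.2847 + 0.38×1.2299 + 0.26×0.6569 + 0.23×0.8443 = 0.9994
MRP = 6.14% − 1.27% = 4.87%
E(R_P) = R_f + β_P × MRP = 1.27% + 0.9994 × 4.87% = 6.14%

6.14%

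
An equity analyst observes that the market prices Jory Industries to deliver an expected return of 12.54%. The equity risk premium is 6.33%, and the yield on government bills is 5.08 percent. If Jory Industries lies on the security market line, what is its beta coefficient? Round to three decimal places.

β = (E(R) − R_f) / MRP = (12.54% − 5.08%) / 6.33% = 7.46% / 6.33% = 1.179

1.179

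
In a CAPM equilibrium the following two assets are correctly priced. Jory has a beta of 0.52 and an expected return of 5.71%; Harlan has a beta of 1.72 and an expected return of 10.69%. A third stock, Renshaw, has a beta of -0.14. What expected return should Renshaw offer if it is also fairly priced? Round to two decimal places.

2.97%

MRP (SML slope) = (10.69% − 5.71%) / (1.72 − 0.52) = 4.98% / 1.20 = 4.1500%
R_f (intercept) = 5.71% − 0.52 × 4.1500% = 3.5520%
E(R_Renshaw) = R_f + β × MRP = 3.5520% + -0.14 × 4.1500% = 2.97%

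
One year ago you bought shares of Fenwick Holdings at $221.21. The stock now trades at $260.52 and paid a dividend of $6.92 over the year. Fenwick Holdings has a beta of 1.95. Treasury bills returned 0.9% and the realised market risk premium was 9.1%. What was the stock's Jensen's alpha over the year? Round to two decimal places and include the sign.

Realised HPR = (P1 + D1 − P0) / P0 = (260.52 + 6.92 − 221.21) / 221.21 = 46.23 / 221.21 = 20.8987%
CAPM required = R_f + β·MRP = 0.9% + 1.95 × 9.1% = 18.6450%
α = realised − required = 20.8987% − 18.6450% = +2.25%

+2.25%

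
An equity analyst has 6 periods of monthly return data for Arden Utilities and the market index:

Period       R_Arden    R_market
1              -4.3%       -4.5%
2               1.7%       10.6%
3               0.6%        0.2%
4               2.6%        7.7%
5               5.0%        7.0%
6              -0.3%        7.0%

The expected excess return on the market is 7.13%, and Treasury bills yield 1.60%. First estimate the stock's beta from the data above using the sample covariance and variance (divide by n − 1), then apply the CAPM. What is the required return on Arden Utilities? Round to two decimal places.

4.54%

Mean R_i = (-4.3 + 1.7 + 0.6 + 2.6 + 5.0 − 0.3) / 6 = 0.8833%
Mean R_m = (-4.5 + 10.6 + 0.2 + 7.7 + 7.0 + 7.0) / 6 = 4.6667%
Σ(R_i − R̄_i)(R_m − R̄_m) = 65.6767  ⇒  Cov = 65.6767 / 5 = 13.1353
Σ(R_m − R̄_m)² = 159.2733  ⇒  Var(R_m) = 159.2733 / 5 = 31.8547
β = Cov / Var(R_m) = 13.1353 / 31.8547 = 0.4124
E(R) = R_f + β × MRP = 1.60% + 0.4124 × 7.13% = 4.54%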